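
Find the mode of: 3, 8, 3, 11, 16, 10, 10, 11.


Frequencies: 3:2, 8:1, 10:2, 11:2, 16:1
Max frequency = 2
Mode = 3, 10, 11

Mode = 3, 10, 11


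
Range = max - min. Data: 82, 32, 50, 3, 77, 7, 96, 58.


Max = 96, Min = 3
Range = 96 - 3 = 93

Range = 93


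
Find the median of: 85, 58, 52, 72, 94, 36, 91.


Sorted: 36, 52, 58, 72, 85, 91, 94
n = 7 (odd)
Middle value = 72

Median = 72


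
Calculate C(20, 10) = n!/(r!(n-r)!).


C(20,10) = 20!/(10! × 10!)
= 2432902008176640000/(3628800 × 3628800)
= 184756

C(20,10) = 184756


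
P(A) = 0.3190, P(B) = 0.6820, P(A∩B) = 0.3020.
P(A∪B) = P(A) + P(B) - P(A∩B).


P(A∪B) = 0.3190 + 0.6820 - 0.3020
= 1.0010 - 0.3020
= 0.6990

P(A∪B) = 0.6990


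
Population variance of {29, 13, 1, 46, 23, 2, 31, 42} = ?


Mean = 23.3750
Squared deviations: 31.6406, 107.6406, 500.6406, 511.8906, 0.1406, 456.8906, 58.1406, 346.8906
Sum = 2013.8750
Variance = 2013.8750/8 = 251.7344

Variance = 251.7344


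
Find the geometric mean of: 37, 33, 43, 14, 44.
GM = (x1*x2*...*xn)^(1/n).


Product = 37 × 33 × 43 × 14 × 44 = 32341848
GM = 32341848^(1/5) = 31.7653

GM = 31.7653


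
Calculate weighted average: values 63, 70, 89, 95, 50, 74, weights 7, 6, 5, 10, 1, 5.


Numerator = 63*7 + 70*6 + 89*5 + 95*10 + 50*1 + 74*5 = 2676
Denominator = 7 + 6 + 5 + 10 + 1 + 5 = 34
WM = 2676/34 = 78.7059

WM = 78.7059


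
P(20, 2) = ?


P(20,2) = 20!/18!
= 2432902008176640000/6402373705728000
= 380

P(20,2) = 380


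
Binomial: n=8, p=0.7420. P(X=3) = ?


C(8,3) = 56
p^3 = 0.408518
(1-p)^5 = 0.001143
P = 56 * 0.408518 * 0.001143 = 0.0262

P(X=3) = 0.0262


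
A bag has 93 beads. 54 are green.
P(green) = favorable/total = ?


P = 54/93 = 0.5806

P = 0.5806


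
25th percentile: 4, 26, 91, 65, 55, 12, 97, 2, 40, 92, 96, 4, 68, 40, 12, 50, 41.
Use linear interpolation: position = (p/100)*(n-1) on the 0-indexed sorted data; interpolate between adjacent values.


Sorted: 2, 4, 4, 12, 12, 26, 40, 40, 41, 50, 55, 65, 68, 91, 92, 96, 97
n = 17
Index = 25/100 * 16 = 4.0000
Lower = data[4] = 12, Upper = data[5] = 26
P25 = 12 + 0*(14) = 12.0000

P25 = 12.0000


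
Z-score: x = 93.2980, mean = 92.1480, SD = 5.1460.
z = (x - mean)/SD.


z = (93.2980 - 92.1480)/5.1460
= 1.1500/5.1460
= 0.2235

z = 0.2235


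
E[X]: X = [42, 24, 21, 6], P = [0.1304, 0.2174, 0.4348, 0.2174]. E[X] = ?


E[X] = 42*0.1304 + 24*0.2174 + 21*0.4348 + 6*0.2174
= 5.4768 + 5.2176 + 9.1308 + 1.3044
= 21.1296

E[X] = 21.1296


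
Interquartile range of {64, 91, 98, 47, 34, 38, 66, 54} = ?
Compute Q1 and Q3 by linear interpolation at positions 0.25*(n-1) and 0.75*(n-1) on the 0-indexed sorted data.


Sorted: 34, 38, 47, 54, 64, 66, 91, 98
Q1 (25th %ile) = 44.7500
Q3 (75th %ile) = 72.2500
IQR = 72.2500 - 44.7500 = 27.5000

IQR = 27.5000


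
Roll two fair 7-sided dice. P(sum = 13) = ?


Total outcomes = 7×7 = 49
Favorable (sum = 13): 2
P = 2/49 = 0.0408

P = 0.0408


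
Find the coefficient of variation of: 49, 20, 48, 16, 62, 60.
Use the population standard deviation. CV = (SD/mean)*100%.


Mean = 42.5000
SD = 18.1085
CV = (18.1085/42.5000)*100 = 42.6082%

CV = 42.6082%


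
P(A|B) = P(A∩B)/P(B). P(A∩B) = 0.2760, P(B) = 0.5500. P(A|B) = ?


P(A|B) = 0.2760/0.5500 = 0.5018

P(A|B) = 0.5018


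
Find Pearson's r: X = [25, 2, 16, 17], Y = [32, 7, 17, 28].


Mean X = 15.0000, Mean Y = 21.0000
SD X = 8.276473, SD Y = 9.772410
Cov = 75.500000
r = 75.500000/(8.276473*9.772410) = 0.9335

r = 0.9335


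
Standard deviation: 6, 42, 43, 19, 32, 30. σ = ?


Mean = 28.6667
Variance = 167.2222
SD = sqrt(167.2222) = 12.9314

SD = 12.9314


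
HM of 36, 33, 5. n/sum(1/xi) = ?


Sum of reciprocals = 1/36 + 1/33 + 1/5 = 0.258081
HM = 3/0.258081 = 11.6243

HM = 11.6243


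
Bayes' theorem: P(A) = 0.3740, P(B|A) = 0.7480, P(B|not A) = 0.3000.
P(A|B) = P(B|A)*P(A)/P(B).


P(B) = P(B|A)*P(A) + P(B|A')*P(A')
= 0.7480*0.3740 + 0.3000*0.6260
= 0.279752 + 0.187800 = 0.467552
P(A|B) = 0.279752/0.467552 = 0.5983

P(A|B) = 0.5983


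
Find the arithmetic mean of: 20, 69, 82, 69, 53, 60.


Sum = 20 + 69 + 82 + 69 + 53 + 60 = 353
n = 6
Mean = 353/6 = 58.8333

Mean = 58.8333


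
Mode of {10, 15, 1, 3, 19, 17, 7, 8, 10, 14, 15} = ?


Frequencies: 1:1, 3:1, 7:1, 8:1, 10:2, 14:1, 15:2, 17:1, 19:1
Max frequency = 2
Mode = 10, 15

Mode = 10, 15


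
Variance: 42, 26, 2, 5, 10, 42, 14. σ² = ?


Mean = 20.1429
Squared deviations: 477.7347, 34.3061, 329.1633, 229.3061, 102.8776, 477.7347, 37.7347
Sum = 1688.8571
Variance = 1688.8571/7 = 241.2653

Variance = 241.2653


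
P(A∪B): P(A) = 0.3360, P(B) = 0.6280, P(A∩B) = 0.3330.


P(A∪B) = 0.3360 + 0.6280 - 0.3330
= 0.9640 - 0.3330
= 0.6310

P(A∪B) = 0.6310


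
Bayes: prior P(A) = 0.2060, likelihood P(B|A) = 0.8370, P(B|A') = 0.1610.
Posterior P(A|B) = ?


P(B) = P(B|A)*P(A) + P(B|A')*P(A')
= 0.8370*0.2060 + 0.1610*0.7940
= 0.172422 + 0.127834 = 0.300256
P(A|B) = 0.172422/0.300256 = 0.5742

P(A|B) = 0.5742


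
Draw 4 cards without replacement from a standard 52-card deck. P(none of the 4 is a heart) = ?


P(no hearts) = (39/52) × (38/51) × (37/50) × (36/49)
= 0.3038

P = 0.3038


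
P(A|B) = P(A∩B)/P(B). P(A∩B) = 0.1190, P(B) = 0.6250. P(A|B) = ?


P(A|B) = 0.1190/0.6250 = 0.1904

P(A|B) = 0.1904


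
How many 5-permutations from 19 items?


P(19,5) = 19!/14!
= 121645100408832000/87178291200
= 1395360

P(19,5) = 1395360


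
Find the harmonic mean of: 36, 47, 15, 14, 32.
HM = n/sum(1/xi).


Sum of reciprocals = 1/36 + 1/47 + 1/15 + 1/14 + 1/32 = 0.218400
HM = 5/0.218400 = 22.8938

HM = 22.8938


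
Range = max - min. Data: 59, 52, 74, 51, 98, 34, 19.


Max = 98, Min = 19
Range = 98 - 19 = 79

Range = 79


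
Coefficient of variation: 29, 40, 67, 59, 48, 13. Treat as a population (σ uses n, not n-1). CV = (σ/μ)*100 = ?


Mean = 42.6667
SD = 18.0801
CV = (18.0801/42.6667)*100 = 42.3752%

CV = 42.3752%


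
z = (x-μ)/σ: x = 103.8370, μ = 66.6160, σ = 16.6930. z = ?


z = (103.8370 - 66.6160)/16.6930
= 37.2210/16.6930
= 2.2297

z = 2.2297


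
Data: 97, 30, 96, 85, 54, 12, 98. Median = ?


Sorted: 12, 30, 54, 85, 96, 97, 98
n = 7 (odd)
Middle value = 85

Median = 85


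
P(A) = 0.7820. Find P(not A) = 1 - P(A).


P(not A) = 1 - 0.7820 = 0.2180

P(not A) = 0.2180


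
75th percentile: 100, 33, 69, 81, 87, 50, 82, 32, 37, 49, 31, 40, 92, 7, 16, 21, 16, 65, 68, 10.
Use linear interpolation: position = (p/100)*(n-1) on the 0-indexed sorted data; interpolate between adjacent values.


Sorted: 7, 10, 16, 16, 21, 31, 32, 33, 37, 40, 49, 50, 65, 68, 69, 81, 82, 87, 92, 100
n = 20
Index = 75/100 * 19 = 14.2500
Lower = data[14] = 69, Upper = data[15] = 81
P75 = 69 + 0.2500*(12) = 72.0000

P75 = 72.0000


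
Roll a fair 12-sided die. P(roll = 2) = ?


Favorable outcomes (roll = 2): 1
Total outcomes = 12
P = 1/12 = 0.0833

P = 0.0833


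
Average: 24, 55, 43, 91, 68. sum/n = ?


Sum = 24 + 55 + 43 + 91 + 68 = 281
n = 5
Mean = 281/5 = 56.2000

Mean = 56.2000


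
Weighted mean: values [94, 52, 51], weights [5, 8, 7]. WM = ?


Numerator = 94*5 + 52*8 + 51*7 = 1243
Denominator = 5 + 8 + 7 = 20
WM = 1243/20 = 62.1500

WM = 62.1500


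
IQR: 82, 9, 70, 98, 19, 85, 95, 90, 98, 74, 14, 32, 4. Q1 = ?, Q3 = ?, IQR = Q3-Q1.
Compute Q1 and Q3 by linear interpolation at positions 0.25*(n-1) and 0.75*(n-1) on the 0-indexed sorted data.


Sorted: 4, 9, 14, 19, 32, 70, 74, 82, 85, 90, 95, 98, 98
Q1 (25th %ile) = 19.0000
Q3 (75th %ile) = 90.0000
IQR = 90.0000 - 19.0000 = 71.0000

IQR = 71.0000


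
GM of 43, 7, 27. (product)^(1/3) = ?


Product = 43 × 7 × 27 = 8127
GM = 8127^(1/3) = 20.1053

GM = 20.1053


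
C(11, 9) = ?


C(11,9) = 11!/(9! × 2!)
= 39916800/(362880 × 2)
= 55

C(11,9) = 55


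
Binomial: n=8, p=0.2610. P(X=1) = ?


C(8,1) = 8
p^1 = 0.261000
(1-p)^7 = 0.120368
P = 8 * 0.261000 * 0.120368 = 0.2513

P(X=1) = 0.2513


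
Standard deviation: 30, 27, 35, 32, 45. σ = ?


Mean = 33.8000
Variance = 38.1600
SD = sqrt(38.1600) = 6.1774

SD = 6.1774


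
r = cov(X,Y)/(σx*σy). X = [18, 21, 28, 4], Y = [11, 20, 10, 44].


Mean X = 17.7500, Mean Y = 21.2500
SD X = 8.728545, SD Y = 13.699909
Cov = -108.687500
r = -108.687500/(8.728545*13.699909) = -0.9089

r = -0.9089


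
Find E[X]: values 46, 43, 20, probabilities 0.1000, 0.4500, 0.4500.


E[X] = 46*0.1000 + 43*0.4500 + 20*0.4500
= 4.6000 + 19.3500 + 9.0000
= 32.9500

E[X] = 32.9500


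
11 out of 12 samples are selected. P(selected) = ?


P = 11/12 = 0.9167

P = 0.9167


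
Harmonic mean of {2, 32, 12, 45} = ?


Sum of reciprocals = 1/2 + 1/32 + 1/12 + 1/45 = 0.636806
HM = 4/0.636806 = 6.2814

HM = 6.2814


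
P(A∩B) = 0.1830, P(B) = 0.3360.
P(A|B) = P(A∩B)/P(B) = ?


P(A|B) = 0.1830/0.3360 = 0.5446

P(A|B) = 0.5446


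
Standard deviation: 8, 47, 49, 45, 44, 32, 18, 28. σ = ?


Mean = 33.8750
Variance = 198.3594
SD = sqrt(198.3594) = 14.0840

SD = 14.0840


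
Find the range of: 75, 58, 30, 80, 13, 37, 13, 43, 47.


Max = 80, Min = 13
Range = 80 - 13 = 67

Range = 67


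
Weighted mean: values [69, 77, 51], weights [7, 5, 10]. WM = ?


Numerator = 69*7 + 77*5 + 51*10 = 1378
Denominator = 7 + 5 + 10 = 22
WM = 1378/22 = 62.6364

WM = 62.6364


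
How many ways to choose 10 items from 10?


C(10,10) = 10!/(10! × 0!)
= 3628800/(3628800 × 1)
= 1

C(10,10) = 1


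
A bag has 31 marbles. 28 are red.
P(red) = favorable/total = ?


P = 28/31 = 0.9032

P = 0.9032


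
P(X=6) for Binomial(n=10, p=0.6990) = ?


C(10,6) = 210
p^6 = 0.116644
(1-p)^4 = 0.008209
P = 210 * 0.116644 * 0.008209 = 0.2011

P(X=6) = 0.2011


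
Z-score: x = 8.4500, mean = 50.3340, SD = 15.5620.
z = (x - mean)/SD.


z = (8.4500 - 50.3340)/15.5620
= -41.8840/15.5620
= -2.6914

z = -2.6914


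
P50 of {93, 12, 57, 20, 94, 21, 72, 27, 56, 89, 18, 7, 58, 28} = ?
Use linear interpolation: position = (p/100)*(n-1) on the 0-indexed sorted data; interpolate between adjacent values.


Sorted: 7, 12, 18, 20, 21, 27, 28, 56, 57, 58, 72, 89, 93, 94
n = 14
Index = 50/100 * 13 = 6.5000
Lower = data[6] = 28, Upper = data[7] = 56
P50 = 28 + 0.5000*(28) = 42.0000

P50 = 42.0000


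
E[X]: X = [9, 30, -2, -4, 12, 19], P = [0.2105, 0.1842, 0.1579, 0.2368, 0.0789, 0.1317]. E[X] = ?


E[X] = 9*0.2105 + 30*0.1842 - 2*0.1579 - 4*0.2368 + 12*0.0789 + 19*0.1317
= 1.8945 + 5.5260 - 0.3158 - 0.9472 + 0.9468 + 2.5023
= 9.6066

E[X] = 9.6066


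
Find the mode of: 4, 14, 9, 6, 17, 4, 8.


Frequencies: 4:2, 6:1, 8:1, 9:1, 14:1, 17:1
Max frequency = 2
Mode = 4

Mode = 4


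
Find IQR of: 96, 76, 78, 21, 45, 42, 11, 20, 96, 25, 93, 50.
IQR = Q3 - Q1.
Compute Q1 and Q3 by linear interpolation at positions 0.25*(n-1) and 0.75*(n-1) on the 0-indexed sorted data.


Sorted: 11, 20, 21, 25, 42, 45, 50, 76, 78, 93, 96, 96
Q1 (25th %ile) = 24.0000
Q3 (75th %ile) = 81.7500
IQR = 81.7500 - 24.0000 = 57.7500

IQR = 57.7500


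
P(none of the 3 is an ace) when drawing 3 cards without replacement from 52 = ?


P(no aces) = (48/52) × (47/51) × (46/50)
= 0.7826

P = 0.7826


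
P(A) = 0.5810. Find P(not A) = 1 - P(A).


P(not A) = 1 - 0.5810 = 0.4190

P(not A) = 0.4190


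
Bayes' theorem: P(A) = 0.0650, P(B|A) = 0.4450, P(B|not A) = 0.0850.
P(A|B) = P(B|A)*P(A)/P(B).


P(B) = P(B|A)*P(A) + P(B|A')*P(A')
= 0.4450*0.0650 + 0.0850*0.9350
= 0.028925 + 0.079475 = 0.108400
P(A|B) = 0.028925/0.108400 = 0.2668

P(A|B) = 0.2668


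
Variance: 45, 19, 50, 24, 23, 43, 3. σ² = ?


Mean = 29.5714
Squared deviations: 238.0408, 111.7551, 417.3265, 31.0408, 43.1837, 180.3265, 706.0408
Sum = 1727.7143
Variance = 1727.7143/7 = 246.8163

Variance = 246.8163


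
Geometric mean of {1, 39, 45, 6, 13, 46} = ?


Product = 1 × 39 × 45 × 6 × 13 × 46 = 6296940
GM = 6296940^(1/6) = 13.5890

GM = 13.5890


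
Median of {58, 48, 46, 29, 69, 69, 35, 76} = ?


Sorted: 29, 35, 46, 48, 58, 69, 69, 76
n = 8 (even)
Middle values: 48 and 58
Median = (48+58)/2 = 53.0000

Median = 53.0000


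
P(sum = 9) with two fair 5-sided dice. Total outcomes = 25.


Total outcomes = 5×5 = 25
Favorable (sum = 9): 2
P = 2/25 = 0.0800

P = 0.0800


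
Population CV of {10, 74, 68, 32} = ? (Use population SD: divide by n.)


Mean = 46.0000
SD = 26.2679
CV = (26.2679/46.0000)*100 = 57.1040%

CV = 57.1040%


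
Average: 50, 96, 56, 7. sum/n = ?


Sum = 50 + 96 + 56 + 7 = 209
n = 4
Mean = 209/4 = 52.2500

Mean = 52.2500


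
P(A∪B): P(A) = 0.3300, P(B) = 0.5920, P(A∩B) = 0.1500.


P(A∪B) = 0.3300 + 0.5920 - 0.1500
= 0.9220 - 0.1500
= 0.7720

P(A∪B) = 0.7720


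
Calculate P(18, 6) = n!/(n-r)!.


P(18,6) = 18!/12!
= 6402373705728000/479001600
= 13366080

P(18,6) = 13366080


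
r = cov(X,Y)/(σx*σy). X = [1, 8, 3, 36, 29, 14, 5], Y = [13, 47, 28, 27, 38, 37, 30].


Mean X = 13.7143, Mean Y = 31.4286
SD X = 12.623270, SD Y = 9.926259
Cov = 28.265306
r = 28.265306/(12.623270*9.926259) = 0.2256

r = 0.2256


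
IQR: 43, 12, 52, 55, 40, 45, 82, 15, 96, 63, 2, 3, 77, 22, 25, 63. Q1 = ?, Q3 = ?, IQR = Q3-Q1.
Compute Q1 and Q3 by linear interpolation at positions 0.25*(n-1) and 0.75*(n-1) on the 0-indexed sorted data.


Sorted: 2, 3, 12, 15, 22, 25, 40, 43, 45, 52, 55, 63, 63, 77, 82, 96
Q1 (25th %ile) = 20.2500
Q3 (75th %ile) = 63.0000
IQR = 63.0000 - 20.2500 = 42.7500

IQR = 42.7500


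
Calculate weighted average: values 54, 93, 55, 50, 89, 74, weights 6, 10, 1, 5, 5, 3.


Numerator = 54*6 + 93*10 + 55*1 + 50*5 + 89*5 + 74*3 = 2226
Denominator = 6 + 10 + 1 + 5 + 5 + 3 = 30
WM = 2226/30 = 74.2000

WM = 74.2000


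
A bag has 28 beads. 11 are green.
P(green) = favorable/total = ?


P = 11/28 = 0.3929

P = 0.3929


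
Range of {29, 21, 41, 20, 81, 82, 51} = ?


Max = 82, Min = 20
Range = 82 - 20 = 62

Range = 62


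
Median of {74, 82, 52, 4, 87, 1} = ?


Sorted: 1, 4, 52, 74, 82, 87
n = 6 (even)
Middle values: 52 and 74
Median = (52+74)/2 = 63.0000

Median = 63.0000


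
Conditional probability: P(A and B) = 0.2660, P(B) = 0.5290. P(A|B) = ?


P(A|B) = 0.2660/0.5290 = 0.5028

P(A|B) = 0.5028


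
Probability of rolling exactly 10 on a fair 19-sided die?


Favorable outcomes (roll = 10): 1
Total outcomes = 19
P = 1/19 = 0.0526

P = 0.0526


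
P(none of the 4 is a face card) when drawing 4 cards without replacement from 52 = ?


P(no face cards) = (40/52) × (39/51) × (38/50) × (37/49)
= 0.3376

P = 0.3376


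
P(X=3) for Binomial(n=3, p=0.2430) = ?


C(3,3) = 1
p^3 = 0.014349
(1-p)^0 = 1.000000
P = 1 * 0.014349 * 1.000000 = 0.0143

P(X=3) = 0.0143


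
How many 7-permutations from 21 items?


P(21,7) = 21!/14!
= 51090942171709440000/87178291200
= 586051200

P(21,7) = 586051200


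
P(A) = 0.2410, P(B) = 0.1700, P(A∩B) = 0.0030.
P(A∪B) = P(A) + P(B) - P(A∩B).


P(A∪B) = 0.2410 + 0.1700 - 0.0030
= 0.4110 - 0.0030
= 0.4080

P(A∪B) = 0.4080


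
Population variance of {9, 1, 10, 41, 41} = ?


Mean = 20.4000
Squared deviations: 129.9600, 376.3600, 108.1600, 424.3600, 424.3600
Sum = 1463.2000
Variance = 1463.2000/5 = 292.6400

Variance = 292.6400


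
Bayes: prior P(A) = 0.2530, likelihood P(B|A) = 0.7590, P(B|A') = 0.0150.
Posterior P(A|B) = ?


P(B) = P(B|A)*P(A) + P(B|A')*P(A')
= 0.7590*0.2530 + 0.0150*0.7470
= 0.192027 + 0.011205 = 0.203232
P(A|B) = 0.192027/0.203232 = 0.9449

P(A|B) = 0.9449


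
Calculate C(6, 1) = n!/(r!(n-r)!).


C(6,1) = 6!/(1! × 5!)
= 720/(1 × 120)
= 6

C(6,1) = 6


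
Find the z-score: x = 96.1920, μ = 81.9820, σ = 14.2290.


z = (96.1920 - 81.9820)/14.2290
= 14.2100/14.2290
= 0.9987

z = 0.9987


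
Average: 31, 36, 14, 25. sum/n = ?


Sum = 31 + 36 + 14 + 25 = 106
n = 4
Mean = 106/4 = 26.5000

Mean = 26.5000


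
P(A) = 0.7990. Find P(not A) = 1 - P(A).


P(not A) = 1 - 0.7990 = 0.2010

P(not A) = 0.2010


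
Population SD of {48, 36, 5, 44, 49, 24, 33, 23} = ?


Mean = 32.7500
Variance = 196.9375
SD = sqrt(196.9375) = 14.0334

SD = 14.0334


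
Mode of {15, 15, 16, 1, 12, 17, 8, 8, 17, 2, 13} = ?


Frequencies: 1:1, 2:1, 8:2, 12:1, 13:1, 15:2, 16:1, 17:2
Max frequency = 2
Mode = 8, 15, 17

Mode = 8, 15, 17


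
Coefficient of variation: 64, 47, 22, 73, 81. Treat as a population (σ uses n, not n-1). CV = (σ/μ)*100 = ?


Mean = 57.4000
SD = 21.0010
CV = (21.0010/57.4000)*100 = 36.5870%

CV = 36.5870%


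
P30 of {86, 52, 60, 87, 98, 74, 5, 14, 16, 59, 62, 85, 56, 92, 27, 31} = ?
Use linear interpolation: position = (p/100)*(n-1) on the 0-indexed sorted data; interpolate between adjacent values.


Sorted: 5, 14, 16, 27, 31, 52, 56, 59, 60, 62, 74, 85, 86, 87, 92, 98
n = 16
Index = 30/100 * 15 = 4.5000
Lower = data[4] = 31, Upper = data[5] = 52
P30 = 31 + 0.5000*(21) = 41.5000

P30 = 41.5000


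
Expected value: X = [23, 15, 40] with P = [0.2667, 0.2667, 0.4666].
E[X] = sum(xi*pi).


E[X] = 23*0.2667 + 15*0.2667 + 40*0.4666
= 6.1341 + 4.0005 + 18.6640
= 28.7986

E[X] = 28.7986


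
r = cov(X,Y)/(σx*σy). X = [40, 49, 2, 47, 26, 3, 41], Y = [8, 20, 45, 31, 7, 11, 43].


Mean X = 29.7143, Mean Y = 23.5714
SD X = 18.514198, SD Y = 15.022432
Cov = -11.122449
r = -11.122449/(18.514198*15.022432) = -0.0400

r = -0.0400


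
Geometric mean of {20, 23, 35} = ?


Product = 20 × 23 × 35 = 16100
GM = 16100^(1/3) = 25.2508

GM = 25.2508


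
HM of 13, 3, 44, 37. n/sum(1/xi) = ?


Sum of reciprocals = 1/13 + 1/3 + 1/44 + 1/37 = 0.460011
HM = 4/0.460011 = 8.6954

HM = 8.6954


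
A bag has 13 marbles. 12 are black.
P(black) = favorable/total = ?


P = 12/13 = 0.9231

P = 0.9231


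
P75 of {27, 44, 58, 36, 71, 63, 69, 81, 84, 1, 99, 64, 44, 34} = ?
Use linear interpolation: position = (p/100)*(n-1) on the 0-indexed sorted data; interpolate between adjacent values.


Sorted: 1, 27, 34, 36, 44, 44, 58, 63, 64, 69, 71, 81, 84, 99
n = 14
Index = 75/100 * 13 = 9.7500
Lower = data[9] = 69, Upper = data[10] = 71
P75 = 69 + 0.7500*(2) = 70.5000

P75 = 70.5000


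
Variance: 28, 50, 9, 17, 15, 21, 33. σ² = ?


Mean = 24.7143
Squared deviations: 10.7959, 639.3673, 246.9388, 59.5102, 94.3673, 13.7959, 68.6531
Sum = 1133.4286
Variance = 1133.4286/7 = 161.9184

Variance = 161.9184


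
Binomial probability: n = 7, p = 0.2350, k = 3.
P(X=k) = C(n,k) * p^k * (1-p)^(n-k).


C(7,3) = 35
p^3 = 0.012978
(1-p)^4 = 0.342488
P = 35 * 0.012978 * 0.342488 = 0.1556

P(X=3) = 0.1556


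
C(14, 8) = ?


C(14,8) = 14!/(8! × 6!)
= 87178291200/(40320 × 720)
= 3003

C(14,8) = 3003


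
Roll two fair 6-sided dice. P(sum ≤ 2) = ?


Total outcomes = 6×6 = 36
Favorable (sum ≤ 2): 1
P = 1/36 = 0.0278

P = 0.0278


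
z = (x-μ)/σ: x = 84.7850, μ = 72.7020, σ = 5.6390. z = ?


z = (84.7850 - 72.7020)/5.6390
= 12.0830/5.6390
= 2.1428

z = 2.1428


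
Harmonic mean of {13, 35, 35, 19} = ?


Sum of reciprocals = 1/13 + 1/35 + 1/35 + 1/19 = 0.186698
HM = 4/0.186698 = 21.4250

HM = 21.4250


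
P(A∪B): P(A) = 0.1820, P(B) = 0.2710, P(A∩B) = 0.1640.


P(A∪B) = 0.1820 + 0.2710 - 0.1640
= 0.4530 - 0.1640
= 0.2890

P(A∪B) = 0.2890


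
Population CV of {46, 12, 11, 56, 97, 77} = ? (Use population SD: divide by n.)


Mean = 49.8333
SD = 31.5035
CV = (31.5035/49.8333)*100 = 63.2178%

CV = 63.2178%


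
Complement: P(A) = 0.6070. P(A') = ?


P(not A) = 1 - 0.6070 = 0.3930

P(not A) = 0.3930


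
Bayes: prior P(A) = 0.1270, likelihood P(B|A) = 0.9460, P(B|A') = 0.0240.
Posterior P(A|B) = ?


P(B) = P(B|A)*P(A) + P(B|A')*P(A')
= 0.9460*0.1270 + 0.0240*0.8730
= 0.120142 + 0.020952 = 0.141094
P(A|B) = 0.120142/0.141094 = 0.8515

P(A|B) = 0.8515


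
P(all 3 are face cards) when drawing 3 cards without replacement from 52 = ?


P(all face cards) = (12/52) × (11/51) × (10/50)
= 0.0100

P = 0.0100


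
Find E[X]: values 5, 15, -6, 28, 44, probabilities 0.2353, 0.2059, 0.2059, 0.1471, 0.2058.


E[X] = 5*0.2353 + 15*0.2059 - 6*0.2059 + 28*0.1471 + 44*0.2058
= 1.1765 + 3.0885 - 1.2354 + 4.1188 + 9.0552
= 16.2036

E[X] = 16.2036


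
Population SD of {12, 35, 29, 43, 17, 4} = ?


Mean = 23.3333
Variance = 182.8889
SD = sqrt(182.8889) = 13.5236

SD = 13.5236


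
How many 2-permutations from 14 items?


P(14,2) = 14!/12!
= 87178291200/479001600
= 182

P(14,2) = 182


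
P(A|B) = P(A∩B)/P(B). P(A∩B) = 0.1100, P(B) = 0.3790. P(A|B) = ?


P(A|B) = 0.1100/0.3790 = 0.2902

P(A|B) = 0.2902


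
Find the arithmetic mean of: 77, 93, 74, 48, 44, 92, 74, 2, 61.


Sum = 77 + 93 + 74 + 48 + 44 + 92 + 74 + 2 + 61 = 565
n = 9
Mean = 565/9 = 62.7778

Mean = 62.7778


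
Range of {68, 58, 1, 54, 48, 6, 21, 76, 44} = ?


Max = 76, Min = 1
Range = 76 - 1 = 75

Range = 75


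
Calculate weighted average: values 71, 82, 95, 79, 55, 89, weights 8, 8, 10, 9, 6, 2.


Numerator = 71*8 + 82*8 + 95*10 + 79*9 + 55*6 + 89*2 = 3393
Denominator = 8 + 8 + 10 + 9 + 6 + 2 = 43
WM = 3393/43 = 78.9070

WM = 78.9070


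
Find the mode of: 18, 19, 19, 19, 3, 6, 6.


Frequencies: 3:1, 6:2, 18:1, 19:3
Max frequency = 3
Mode = 19

Mode = 19


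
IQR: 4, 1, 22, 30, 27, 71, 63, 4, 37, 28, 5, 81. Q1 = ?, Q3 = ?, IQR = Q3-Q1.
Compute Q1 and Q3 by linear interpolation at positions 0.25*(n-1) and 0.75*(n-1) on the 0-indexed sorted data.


Sorted: 1, 4, 4, 5, 22, 27, 28, 30, 37, 63, 71, 81
Q1 (25th %ile) = 4.7500
Q3 (75th %ile) = 43.5000
IQR = 43.5000 - 4.7500 = 38.7500

IQR = 38.7500


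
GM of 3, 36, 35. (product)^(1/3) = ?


Product = 3 × 36 × 35 = 3780
GM = 3780^(1/3) = 15.5775

GM = 15.5775


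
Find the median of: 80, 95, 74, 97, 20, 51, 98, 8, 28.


Sorted: 8, 20, 28, 51, 74, 80, 95, 97, 98
n = 9 (odd)
Middle value = 74

Median = 74


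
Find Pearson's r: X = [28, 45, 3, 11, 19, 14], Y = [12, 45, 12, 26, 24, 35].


Mean X = 20.0000, Mean Y = 25.6667
SD X = 13.515423, SD Y = 11.813363
Cov = 91.500000
r = 91.500000/(13.515423*11.813363) = 0.5731

r = 0.5731


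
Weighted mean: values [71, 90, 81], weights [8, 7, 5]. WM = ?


Numerator = 71*8 + 90*7 + 81*5 = 1603
Denominator = 8 + 7 + 5 = 20
WM = 1603/20 = 80.1500

WM = 80.1500


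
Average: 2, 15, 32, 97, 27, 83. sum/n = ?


Sum = 2 + 15 + 32 + 97 + 27 + 83 = 256
n = 6
Mean = 256/6 = 42.6667

Mean = 42.6667


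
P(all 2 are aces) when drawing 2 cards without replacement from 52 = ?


P(all aces) = (4/52) × (3/51)
= 0.0045

P = 0.0045


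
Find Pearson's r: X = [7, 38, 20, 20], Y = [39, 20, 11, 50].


Mean X = 21.2500, Mean Y = 30.0000
SD X = 11.031206, SD Y = 15.346009
Cov = -74.250000
r = -74.250000/(11.031206*15.346009) = -0.4386

r = -0.4386


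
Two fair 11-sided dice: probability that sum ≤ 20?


Total outcomes = 11×11 = 121
Favorable (sum ≤ 20): 118
P = 118/121 = 0.9752

P = 0.9752


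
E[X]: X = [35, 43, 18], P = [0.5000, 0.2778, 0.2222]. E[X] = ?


E[X] = 35*0.5000 + 43*0.2778 + 18*0.2222
= 17.5000 + 11.9454 + 3.9996
= 33.4450

E[X] = 33.4450


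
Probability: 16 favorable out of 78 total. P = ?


P = 16/78 = 0.2051

P = 0.2051


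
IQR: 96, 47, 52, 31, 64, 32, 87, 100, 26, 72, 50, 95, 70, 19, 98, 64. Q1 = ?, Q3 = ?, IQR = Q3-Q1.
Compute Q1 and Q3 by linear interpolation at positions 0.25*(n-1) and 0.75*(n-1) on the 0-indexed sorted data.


Sorted: 19, 26, 31, 32, 47, 50, 52, 64, 64, 70, 72, 87, 95, 96, 98, 100
Q1 (25th %ile) = 43.2500
Q3 (75th %ile) = 89.0000
IQR = 89.0000 - 43.2500 = 45.7500

IQR = 45.7500


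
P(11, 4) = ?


P(11,4) = 11!/7!
= 39916800/5040
= 7920

P(11,4) = 7920


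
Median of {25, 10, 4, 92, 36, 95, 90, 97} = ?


Sorted: 4, 10, 25, 36, 90, 92, 95, 97
n = 8 (even)
Middle values: 36 and 90
Median = (36+90)/2 = 63.0000

Median = 63.0000


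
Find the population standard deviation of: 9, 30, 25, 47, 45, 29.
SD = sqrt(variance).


Mean = 30.8333
Variance = 162.8056
SD = sqrt(162.8056) = 12.7595

SD = 12.7595


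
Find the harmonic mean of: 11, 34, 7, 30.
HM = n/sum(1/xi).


Sum of reciprocals = 1/11 + 1/34 + 1/7 + 1/30 = 0.296511
HM = 4/0.296511 = 13.4902

HM = 13.4902


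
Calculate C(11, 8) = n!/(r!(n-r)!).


C(11,8) = 11!/(8! × 3!)
= 39916800/(40320 × 6)
= 165

C(11,8) = 165


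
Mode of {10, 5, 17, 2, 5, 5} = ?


Frequencies: 2:1, 5:3, 10:1, 17:1
Max frequency = 3
Mode = 5

Mode = 5


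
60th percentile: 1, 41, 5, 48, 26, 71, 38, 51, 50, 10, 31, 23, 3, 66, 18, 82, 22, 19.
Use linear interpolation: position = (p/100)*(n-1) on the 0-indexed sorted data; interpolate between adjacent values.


Sorted: 1, 3, 5, 10, 18, 19, 22, 23, 26, 31, 38, 41, 48, 50, 51, 66, 71, 82
n = 18
Index = 60/100 * 17 = 10.2000
Lower = data[10] = 38, Upper = data[11] = 41
P60 = 38 + 0.2000*(3) = 38.6000

P60 = 38.6000


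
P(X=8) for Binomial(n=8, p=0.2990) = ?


C(8,8) = 1
p^8 = 6.388068e-05
(1-p)^0 = 1.000000
P = 1 * 6.388068e-05 * 1.000000 = 6.3881e-05

P(X=8) = 6.3881e-05


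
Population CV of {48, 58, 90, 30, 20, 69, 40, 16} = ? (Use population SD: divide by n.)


Mean = 46.3750
SD = 23.6640
CV = (23.6640/46.3750)*100 = 51.0275%

CV = 51.0275%


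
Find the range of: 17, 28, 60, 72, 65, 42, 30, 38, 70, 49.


Max = 72, Min = 17
Range = 72 - 17 = 55

Range = 55


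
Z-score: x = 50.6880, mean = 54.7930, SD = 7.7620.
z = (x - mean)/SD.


z = (50.6880 - 54.7930)/7.7620
= -4.1050/7.7620
= -0.5289

z = -0.5289


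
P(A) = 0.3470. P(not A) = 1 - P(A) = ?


P(not A) = 1 - 0.3470 = 0.6530

P(not A) = 0.6530


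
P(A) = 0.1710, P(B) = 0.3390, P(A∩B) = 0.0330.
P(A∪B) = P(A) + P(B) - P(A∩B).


P(A∪B) = 0.1710 + 0.3390 - 0.0330
= 0.5100 - 0.0330
= 0.4770

P(A∪B) = 0.4770


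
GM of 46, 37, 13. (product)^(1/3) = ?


Product = 46 × 37 × 13 = 22126
GM = 22126^(1/3) = 28.0738

GM = 28.0738


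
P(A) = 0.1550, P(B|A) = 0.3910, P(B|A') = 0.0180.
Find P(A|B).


P(B) = P(B|A)*P(A) + P(B|A')*P(A')
= 0.3910*0.1550 + 0.0180*0.8450
= 0.060605 + 0.015210 = 0.075815
P(A|B) = 0.060605/0.075815 = 0.7994

P(A|B) = 0.7994


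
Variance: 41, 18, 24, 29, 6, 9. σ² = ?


Mean = 21.1667
Squared deviations: 393.3611, 10.0278, 8.0278, 61.3611, 230.0278, 148.0278
Sum = 850.8333
Variance = 850.8333/6 = 141.8056

Variance = 141.8056


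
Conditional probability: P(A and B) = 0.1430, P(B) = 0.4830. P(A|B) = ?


P(A|B) = 0.1430/0.4830 = 0.2961

P(A|B) = 0.2961


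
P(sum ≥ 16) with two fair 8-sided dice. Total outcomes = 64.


Total outcomes = 8×8 = 64
Favorable (sum ≥ 16): 1
P = 1/64 = 0.0156

P = 0.0156


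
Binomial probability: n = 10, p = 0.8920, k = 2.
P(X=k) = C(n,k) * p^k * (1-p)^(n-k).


C(10,2) = 45
p^2 = 0.795664
(1-p)^8 = 1.850930e-08
P = 45 * 0.795664 * 1.850930e-08 = 6.6272e-07

P(X=2) = 6.6272e-07


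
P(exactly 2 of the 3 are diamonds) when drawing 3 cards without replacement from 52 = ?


Hypergeometric: P(X=2) = C(13,2)·C(39,1) / C(52,3)
= 78 × 39 / 22100
= 3042/22100 = 0.1376

P = 0.1376


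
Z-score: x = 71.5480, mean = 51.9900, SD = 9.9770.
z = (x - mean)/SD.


z = (71.5480 - 51.9900)/9.9770
= 19.5580/9.9770
= 1.9603

z = 1.9603


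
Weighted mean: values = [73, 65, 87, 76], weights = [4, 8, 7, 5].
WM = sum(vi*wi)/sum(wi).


Numerator = 73*4 + 65*8 + 87*7 + 76*5 = 1801
Denominator = 4 + 8 + 7 + 5 = 24
WM = 1801/24 = 75.0417

WM = 75.0417


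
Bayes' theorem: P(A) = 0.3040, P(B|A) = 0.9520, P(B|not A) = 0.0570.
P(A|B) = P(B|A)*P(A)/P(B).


P(B) = P(B|A)*P(A) + P(B|A')*P(A')
= 0.9520*0.3040 + 0.0570*0.6960
= 0.289408 + 0.039672 = 0.329080
P(A|B) = 0.289408/0.329080 = 0.8794

P(A|B) = 0.8794


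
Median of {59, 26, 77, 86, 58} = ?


Sorted: 26, 58, 59, 77, 86
n = 5 (odd)
Middle value = 59

Median = 59


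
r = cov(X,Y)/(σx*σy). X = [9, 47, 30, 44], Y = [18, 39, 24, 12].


Mean X = 32.5000, Mean Y = 23.2500
SD X = 15.008331, SD Y = 10.034316
Cov = 55.125000
r = 55.125000/(15.008331*10.034316) = 0.3660

r = 0.3660


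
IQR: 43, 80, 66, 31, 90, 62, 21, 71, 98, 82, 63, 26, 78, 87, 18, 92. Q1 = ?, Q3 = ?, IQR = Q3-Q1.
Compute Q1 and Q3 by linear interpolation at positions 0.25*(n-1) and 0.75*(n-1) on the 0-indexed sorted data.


Sorted: 18, 21, 26, 31, 43, 62, 63, 66, 71, 78, 80, 82, 87, 90, 92, 98
Q1 (25th %ile) = 40.0000
Q3 (75th %ile) = 83.2500
IQR = 83.2500 - 40.0000 = 43.2500

IQR = 43.2500


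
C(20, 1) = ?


C(20,1) = 20!/(1! × 19!)
= 2432902008176640000/(1 × 121645100408832000)
= 20

C(20,1) = 20


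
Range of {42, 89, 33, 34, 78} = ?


Max = 89, Min = 33
Range = 89 - 33 = 56

Range = 56


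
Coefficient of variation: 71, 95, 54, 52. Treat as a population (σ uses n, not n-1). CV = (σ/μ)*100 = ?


Mean = 68.0000
SD = 17.2482
CV = (17.2482/68.0000)*100 = 25.3650%

CV = 25.3650%


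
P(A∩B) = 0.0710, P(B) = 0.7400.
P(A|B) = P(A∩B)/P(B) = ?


P(A|B) = 0.0710/0.7400 = 0.0959

P(A|B) = 0.0959


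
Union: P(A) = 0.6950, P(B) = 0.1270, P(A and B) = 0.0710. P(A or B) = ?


P(A∪B) = 0.6950 + 0.1270 - 0.0710
= 0.8220 - 0.0710
= 0.7510

P(A∪B) = 0.7510


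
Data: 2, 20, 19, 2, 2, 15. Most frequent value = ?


Frequencies: 2:3, 15:1, 19:1, 20:1
Max frequency = 3
Mode = 2

Mode = 2


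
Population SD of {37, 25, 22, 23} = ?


Mean = 26.7500
Variance = 36.1875
SD = sqrt(36.1875) = 6.0156

SD = 6.0156


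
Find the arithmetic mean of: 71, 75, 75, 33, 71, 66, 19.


Sum = 71 + 75 + 75 + 33 + 71 + 66 + 19 = 410
n = 7
Mean = 410/7 = 58.5714

Mean = 58.5714


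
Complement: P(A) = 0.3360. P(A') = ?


P(not A) = 1 - 0.3360 = 0.6640

P(not A) = 0.6640


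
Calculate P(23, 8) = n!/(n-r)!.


P(23,8) = 23!/15!
= 25852016738884976640000/1307674368000
= 19769460480

P(23,8) = 19769460480


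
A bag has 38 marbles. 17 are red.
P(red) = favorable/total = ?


P = 17/38 = 0.4474

P = 0.4474


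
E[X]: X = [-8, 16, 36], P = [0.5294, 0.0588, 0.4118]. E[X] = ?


E[X] = -8*0.5294 + 16*0.0588 + 36*0.4118
= -4.2352 + 0.9408 + 14.8248
= 11.5304

E[X] = 11.5304


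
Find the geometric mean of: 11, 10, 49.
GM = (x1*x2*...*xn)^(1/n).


Product = 11 × 10 × 49 = 5390
GM = 5390^(1/3) = 17.5333

GM = 17.5333


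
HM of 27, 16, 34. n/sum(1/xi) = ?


Sum of reciprocals = 1/27 + 1/16 + 1/34 = 0.128949
HM = 3/0.128949 = 23.2650

HM = 23.2650


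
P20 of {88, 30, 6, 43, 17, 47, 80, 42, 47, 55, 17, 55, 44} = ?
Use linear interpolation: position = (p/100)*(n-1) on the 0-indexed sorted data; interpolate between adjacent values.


Sorted: 6, 17, 17, 30, 42, 43, 44, 47, 47, 55, 55, 80, 88
n = 13
Index = 20/100 * 12 = 2.4000
Lower = data[2] = 17, Upper = data[3] = 30
P20 = 17 + 0.4000*(13) = 22.2000

P20 = 22.2000


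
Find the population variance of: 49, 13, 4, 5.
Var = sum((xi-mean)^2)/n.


Mean = 17.7500
Squared deviations: 976.5625, 22.5625, 189.0625, 162.5625
Sum = 1350.7500
Variance = 1350.7500/4 = 337.6875

Variance = 337.6875


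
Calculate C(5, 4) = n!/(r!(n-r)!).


C(5,4) = 5!/(4! × 1!)
= 120/(24 × 1)
= 5

C(5,4) = 5


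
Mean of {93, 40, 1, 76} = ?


Sum = 93 + 40 + 1 + 76 = 210
n = 4
Mean = 210/4 = 52.5000

Mean = 52.5000


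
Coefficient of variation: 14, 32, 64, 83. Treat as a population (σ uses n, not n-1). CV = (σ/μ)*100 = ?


Mean = 48.2500
SD = 26.8921
CV = (26.8921/48.2500)*100 = 55.7350%

CV = 55.7350%


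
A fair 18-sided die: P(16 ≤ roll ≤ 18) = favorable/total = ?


Favorable outcomes (16 ≤ roll ≤ 18): 3
Total outcomes = 18
P = 3/18 = 0.1667

P = 0.1667


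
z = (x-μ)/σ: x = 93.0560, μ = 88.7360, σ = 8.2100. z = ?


z = (93.0560 - 88.7360)/8.2100
= 4.3200/8.2100
= 0.5262

z = 0.5262


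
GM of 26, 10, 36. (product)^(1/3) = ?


Product = 26 × 10 × 36 = 9360
GM = 9360^(1/3) = 21.0746

GM = 21.0746


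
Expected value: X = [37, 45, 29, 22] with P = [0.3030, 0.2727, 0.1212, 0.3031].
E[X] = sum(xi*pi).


E[X] = 37*0.3030 + 45*0.2727 + 29*0.1212 + 22*0.3031
= 11.2110 + 12.2715 + 3.5148 + 6.6682
= 33.6655

E[X] = 33.6655


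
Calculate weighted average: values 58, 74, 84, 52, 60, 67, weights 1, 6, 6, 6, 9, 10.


Numerator = 58*1 + 74*6 + 84*6 + 52*6 + 60*9 + 67*10 = 2528
Denominator = 1 + 6 + 6 + 6 + 9 + 10 = 38
WM = 2528/38 = 66.5263

WM = 66.5263


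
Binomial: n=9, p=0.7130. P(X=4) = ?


C(9,4) = 126
p^4 = 0.258439
(1-p)^5 = 0.001947
P = 126 * 0.258439 * 0.001947 = 0.0634

P(X=4) = 0.0634


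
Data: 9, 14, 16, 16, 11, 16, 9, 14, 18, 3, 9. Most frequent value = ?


Frequencies: 3:1, 9:3, 11:1, 14:2, 16:3, 18:1
Max frequency = 3
Mode = 9, 16

Mode = 9, 16


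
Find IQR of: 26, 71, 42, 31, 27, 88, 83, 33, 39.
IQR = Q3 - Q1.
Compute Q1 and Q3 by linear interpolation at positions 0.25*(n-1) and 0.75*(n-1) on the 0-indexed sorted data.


Sorted: 26, 27, 31, 33, 39, 42, 71, 83, 88
Q1 (25th %ile) = 31.0000
Q3 (75th %ile) = 71.0000
IQR = 71.0000 - 31.0000 = 40.0000

IQR = 40.0000


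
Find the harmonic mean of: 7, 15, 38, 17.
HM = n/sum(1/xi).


Sum of reciprocals = 1/7 + 1/15 + 1/38 + 1/17 = 0.294663
HM = 4/0.294663 = 13.5748

HM = 13.5748


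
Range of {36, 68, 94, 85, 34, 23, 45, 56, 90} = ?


Max = 94, Min = 23
Range = 94 - 23 = 71

Range = 71


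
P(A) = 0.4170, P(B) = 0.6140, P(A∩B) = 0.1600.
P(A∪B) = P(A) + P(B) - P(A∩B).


P(A∪B) = 0.4170 + 0.6140 - 0.1600
= 1.0310 - 0.1600
= 0.8710

P(A∪B) = 0.8710


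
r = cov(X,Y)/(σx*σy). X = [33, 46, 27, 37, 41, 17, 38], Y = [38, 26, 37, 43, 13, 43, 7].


Mean X = 34.1429, Mean Y = 29.5714
SD X = 8.919138, SD Y = 13.542074
Cov = -71.081633
r = -71.081633/(8.919138*13.542074) = -0.5885

r = -0.5885


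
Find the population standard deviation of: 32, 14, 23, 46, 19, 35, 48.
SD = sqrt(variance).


Mean = 31.0000
Variance = 146.8571
SD = sqrt(146.8571) = 12.1185

SD = 12.1185


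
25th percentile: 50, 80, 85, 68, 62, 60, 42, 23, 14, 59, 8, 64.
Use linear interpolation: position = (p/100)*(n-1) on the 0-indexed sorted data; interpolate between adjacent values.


Sorted: 8, 14, 23, 42, 50, 59, 60, 62, 64, 68, 80, 85
n = 12
Index = 25/100 * 11 = 2.7500
Lower = data[2] = 23, Upper = data[3] = 42
P25 = 23 + 0.7500*(19) = 37.2500

P25 = 37.2500


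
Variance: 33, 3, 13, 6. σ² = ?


Mean = 13.7500
Squared deviations: 370.5625, 115.5625, 0.5625, 60.0625
Sum = 546.7500
Variance = 546.7500/4 = 136.6875

Variance = 136.6875


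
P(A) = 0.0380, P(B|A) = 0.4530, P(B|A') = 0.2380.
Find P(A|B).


P(B) = P(B|A)*P(A) + P(B|A')*P(A')
= 0.4530*0.0380 + 0.2380*0.9620
= 0.017214 + 0.228956 = 0.246170
P(A|B) = 0.017214/0.246170 = 0.0699

P(A|B) = 0.0699


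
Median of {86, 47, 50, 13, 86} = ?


Sorted: 13, 47, 50, 86, 86
n = 5 (odd)
Middle value = 50

Median = 50


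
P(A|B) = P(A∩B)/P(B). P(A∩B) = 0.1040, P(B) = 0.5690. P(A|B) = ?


P(A|B) = 0.1040/0.5690 = 0.1828

P(A|B) = 0.1828


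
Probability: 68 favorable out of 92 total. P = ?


P = 68/92 = 0.7391

P = 0.7391


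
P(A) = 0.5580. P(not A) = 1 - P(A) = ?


P(not A) = 1 - 0.5580 = 0.4420

P(not A) = 0.4420


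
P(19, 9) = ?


P(19,9) = 19!/10!
= 121645100408832000/3628800
= 33522128640

P(19,9) = 33522128640


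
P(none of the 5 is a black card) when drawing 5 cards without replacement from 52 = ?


P(no black cards) = (26/52) × (25/51) × (24/50) × (23/49) × (22/48)
= 0.0253

P = 0.0253


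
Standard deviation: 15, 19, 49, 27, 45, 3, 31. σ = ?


Mean = 27.0000
Variance = 229.7143
SD = sqrt(229.7143) = 15.1563

SD = 15.1563


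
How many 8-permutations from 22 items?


P(22,8) = 22!/14!
= 1124000727777607680000/87178291200
= 12893126400

P(22,8) = 12893126400


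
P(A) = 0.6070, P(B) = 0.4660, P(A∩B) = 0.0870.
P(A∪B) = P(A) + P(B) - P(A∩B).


P(A∪B) = 0.6070 + 0.4660 - 0.0870
= 1.0730 - 0.0870
= 0.9860

P(A∪B) = 0.9860


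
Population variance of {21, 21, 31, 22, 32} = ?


Mean = 25.4000
Squared deviations: 19.3600, 19.3600, 31.3600, 11.5600, 43.5600
Sum = 125.2000
Variance = 125.2000/5 = 25.0400

Variance = 25.0400


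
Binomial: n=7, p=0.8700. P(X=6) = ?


C(7,6) = 7
p^6 = 0.433626
(1-p)^1 = 0.130000
P = 7 * 0.433626 * 0.130000 = 0.3946

P(X=6) = 0.3946


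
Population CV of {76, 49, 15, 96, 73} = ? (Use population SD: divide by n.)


Mean = 61.8000
SD = 27.7518
CV = (27.7518/61.8000)*100 = 44.9058%

CV = 44.9058%


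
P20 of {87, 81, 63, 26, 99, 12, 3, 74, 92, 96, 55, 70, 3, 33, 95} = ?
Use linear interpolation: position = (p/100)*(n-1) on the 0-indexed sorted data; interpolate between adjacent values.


Sorted: 3, 3, 12, 26, 33, 55, 63, 70, 74, 81, 87, 92, 95, 96, 99
n = 15
Index = 20/100 * 14 = 2.8000
Lower = data[2] = 12, Upper = data[3] = 26
P20 = 12 + 0.8000*(14) = 23.2000

P20 = 23.2000


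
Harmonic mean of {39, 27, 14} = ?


Sum of reciprocals = 1/39 + 1/27 + 1/14 = 0.134107
HM = 3/0.134107 = 22.3703

HM = 22.3703


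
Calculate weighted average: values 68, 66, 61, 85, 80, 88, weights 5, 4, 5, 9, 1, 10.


Numerator = 68*5 + 66*4 + 61*5 + 85*9 + 80*1 + 88*10 = 2634
Denominator = 5 + 4 + 5 + 9 + 1 + 10 = 34
WM = 2634/34 = 77.4706

WM = 77.4706


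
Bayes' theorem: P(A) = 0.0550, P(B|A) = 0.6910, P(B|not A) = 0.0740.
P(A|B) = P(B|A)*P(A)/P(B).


P(B) = P(B|A)*P(A) + P(B|A')*P(A')
= 0.6910*0.0550 + 0.0740*0.9450
= 0.038005 + 0.069930 = 0.107935
P(A|B) = 0.038005/0.107935 = 0.3521

P(A|B) = 0.3521


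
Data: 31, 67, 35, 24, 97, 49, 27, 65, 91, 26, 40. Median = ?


Sorted: 24, 26, 27, 31, 35, 40, 49, 65, 67, 91, 97
n = 11 (odd)
Middle value = 40

Median = 40


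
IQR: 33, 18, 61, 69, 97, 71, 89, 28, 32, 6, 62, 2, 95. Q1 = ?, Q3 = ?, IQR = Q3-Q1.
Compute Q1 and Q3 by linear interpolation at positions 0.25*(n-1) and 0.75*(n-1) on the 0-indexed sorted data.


Sorted: 2, 6, 18, 28, 32, 33, 61, 62, 69, 71, 89, 95, 97
Q1 (25th %ile) = 28.0000
Q3 (75th %ile) = 71.0000
IQR = 71.0000 - 28.0000 = 43.0000

IQR = 43.0000


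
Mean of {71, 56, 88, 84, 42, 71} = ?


Sum = 71 + 56 + 88 + 84 + 42 + 71 = 412
n = 6
Mean = 412/6 = 68.6667

Mean = 68.6667


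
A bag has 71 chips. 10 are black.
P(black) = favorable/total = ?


P = 10/71 = 0.1408

P = 0.1408


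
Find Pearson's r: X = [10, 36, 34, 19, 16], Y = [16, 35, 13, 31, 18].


Mean X = 23.0000, Mean Y = 22.6000
SD X = 10.237187, SD Y = 8.731552
Cov = 28.000000
r = 28.000000/(10.237187*8.731552) = 0.3132

r = 0.3132


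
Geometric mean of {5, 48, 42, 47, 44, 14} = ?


Product = 5 × 48 × 42 × 47 × 44 × 14 = 291836160
GM = 291836160^(1/6) = 25.7547

GM = 25.7547


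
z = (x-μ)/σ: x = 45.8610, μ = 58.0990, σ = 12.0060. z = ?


z = (45.8610 - 58.0990)/12.0060
= -12.2380/12.0060
= -1.0193

z = -1.0193


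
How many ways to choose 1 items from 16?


C(16,1) = 16!/(1! × 15!)
= 20922789888000/(1 × 1307674368000)
= 16

C(16,1) = 16


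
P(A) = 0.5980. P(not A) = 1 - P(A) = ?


P(not A) = 1 - 0.5980 = 0.4020

P(not A) = 0.4020


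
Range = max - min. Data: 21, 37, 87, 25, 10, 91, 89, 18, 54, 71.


Max = 91, Min = 10
Range = 91 - 10 = 81

Range = 81


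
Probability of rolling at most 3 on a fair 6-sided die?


Favorable outcomes (roll ≤ 3): 3
Total outcomes = 6
P = 3/6 = 0.5000

P = 0.5000


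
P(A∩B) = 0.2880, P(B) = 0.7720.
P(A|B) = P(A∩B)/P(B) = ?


P(A|B) = 0.2880/0.7720 = 0.3731

P(A|B) = 0.3731


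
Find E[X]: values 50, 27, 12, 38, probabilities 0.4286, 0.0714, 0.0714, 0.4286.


E[X] = 50*0.4286 + 27*0.0714 + 12*0.0714 + 38*0.4286
= 21.4300 + 1.9278 + 0.8568 + 16.2868
= 40.5014

E[X] = 40.5014
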